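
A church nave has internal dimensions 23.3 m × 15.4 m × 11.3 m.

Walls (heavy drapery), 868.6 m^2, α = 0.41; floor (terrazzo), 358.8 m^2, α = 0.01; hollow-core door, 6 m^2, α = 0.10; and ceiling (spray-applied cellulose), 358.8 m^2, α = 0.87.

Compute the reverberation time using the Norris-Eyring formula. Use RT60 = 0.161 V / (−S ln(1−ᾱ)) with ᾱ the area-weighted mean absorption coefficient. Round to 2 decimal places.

0.75 s

S = Σ Sᵢ = 1592.2 m^2.
Σ(Sᵢαᵢ) = 868.6×0.41 + 358.8×0.01 + 6×0.10 + 358.8×0.87 = 672.470.
Mean coefficient ᾱ = A/S = 0.4224.
Eyring denominator: −S ln(1−ᾱ) = 873.917.
V = 23.3 × 15.4 × 11.3 = 4054.666 m³.
T = 0.161·V/[−S·ln(1−ᾱ)] = 0.161·4054.666/873.917 = 0.75 s.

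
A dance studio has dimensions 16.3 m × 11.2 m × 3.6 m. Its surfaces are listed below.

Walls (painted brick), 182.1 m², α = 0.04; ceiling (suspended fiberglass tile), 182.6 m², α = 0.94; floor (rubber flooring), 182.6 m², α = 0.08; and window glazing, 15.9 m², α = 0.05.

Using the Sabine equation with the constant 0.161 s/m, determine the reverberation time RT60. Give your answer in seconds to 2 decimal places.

0.54 sec

Total absorption A = 182.1×0.04 + 182.6×0.94 + 182.6×0.08 + 15.9×0.05
  = 7.284 + 171.644 + 14.608 + 0.795 = 194.331 m² sabins.
V = 16.3·11.2·3.6 = 657.216 m³.
RT60 = 0.161 · V / A = 0.161 × 657.216 / 194.331 = 0.54 s.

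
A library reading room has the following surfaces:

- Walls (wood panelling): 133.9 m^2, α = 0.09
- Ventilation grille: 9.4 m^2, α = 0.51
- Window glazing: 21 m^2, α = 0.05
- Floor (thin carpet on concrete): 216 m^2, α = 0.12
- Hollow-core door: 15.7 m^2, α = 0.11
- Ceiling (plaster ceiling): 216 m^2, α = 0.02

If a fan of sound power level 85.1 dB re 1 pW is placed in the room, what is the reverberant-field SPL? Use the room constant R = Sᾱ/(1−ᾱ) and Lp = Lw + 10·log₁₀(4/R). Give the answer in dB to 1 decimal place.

73.8 dB

A = 49.862 sabins; S = 612.0 m^2.
ᾱ = 0.0815, so room constant R = A/(1−ᾱ) = 54.286 m^2.
Lp = 85.1 + 10·log₁₀(4/54.286) = 85.1 + (-11.33) = 73.8 dB.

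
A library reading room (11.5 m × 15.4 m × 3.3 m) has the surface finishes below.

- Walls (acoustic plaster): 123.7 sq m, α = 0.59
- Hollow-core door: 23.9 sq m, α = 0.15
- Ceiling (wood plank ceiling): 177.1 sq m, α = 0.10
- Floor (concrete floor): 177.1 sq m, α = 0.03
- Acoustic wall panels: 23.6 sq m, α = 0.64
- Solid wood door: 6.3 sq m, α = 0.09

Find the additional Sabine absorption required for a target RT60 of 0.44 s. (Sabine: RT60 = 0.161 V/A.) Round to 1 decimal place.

Equivalent absorption area: A₁ = 123.7×0.59 + 23.9×0.15 + 177.1×0.10 + 177.1×0.03 + 23.6×0.64 + 6.3×0.09 = 115.262 sq m.
V = 584.43 m³. Required absorption A₂ = 0.161 × 584.43 / 0.44 = 213.848 sabins.
Additional absorption ΔA = 213.848 − 115.262 = 98.6 sabins.

98.6 sabins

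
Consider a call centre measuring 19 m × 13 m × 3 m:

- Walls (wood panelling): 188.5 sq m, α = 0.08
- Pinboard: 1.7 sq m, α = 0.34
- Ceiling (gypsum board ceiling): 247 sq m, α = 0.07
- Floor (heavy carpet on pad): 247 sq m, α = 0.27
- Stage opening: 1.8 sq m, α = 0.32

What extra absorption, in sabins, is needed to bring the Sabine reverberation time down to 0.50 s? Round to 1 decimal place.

Equivalent absorption area: A₁ = 188.5×0.08 + 1.7×0.34 + 247×0.07 + 247×0.27 + 1.8×0.32 = 100.214 sq m.
V = 741 m³. Required absorption A₂ = 0.161 × 741 / 0.50 = 238.602 sabins.
ΔA = A₂ − A₁ = 238.602 − 100.214 = 138.4 sabins.

138.4 sabins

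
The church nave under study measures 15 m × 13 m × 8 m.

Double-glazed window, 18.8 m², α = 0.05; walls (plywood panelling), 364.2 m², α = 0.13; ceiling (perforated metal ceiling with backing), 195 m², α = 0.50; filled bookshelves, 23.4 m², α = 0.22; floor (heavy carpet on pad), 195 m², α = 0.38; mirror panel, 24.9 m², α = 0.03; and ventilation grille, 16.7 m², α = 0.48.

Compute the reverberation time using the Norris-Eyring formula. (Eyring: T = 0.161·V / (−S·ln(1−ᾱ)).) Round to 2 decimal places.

S = Σ Sᵢ = 838.0 m².
Absorption A = 18.8·0.05 + 364.2·0.13 + 195·0.50 + 23.4·0.22 + 195·0.38 + 24.9·0.03 + 16.7·0.48 = 233.797 sabins.
Mean coefficient ᾱ = A/S = 0.2790.
−S·ln(1−ᾱ) = −838.0 × ln(1 − 0.2790) = 274.123.
V = 15 × 13 × 8 = 1560 m³.
T = 0.161·V/[−S·ln(1−ᾱ)] = 0.161·1560/274.123 = 0.92 s.

0.92 seconds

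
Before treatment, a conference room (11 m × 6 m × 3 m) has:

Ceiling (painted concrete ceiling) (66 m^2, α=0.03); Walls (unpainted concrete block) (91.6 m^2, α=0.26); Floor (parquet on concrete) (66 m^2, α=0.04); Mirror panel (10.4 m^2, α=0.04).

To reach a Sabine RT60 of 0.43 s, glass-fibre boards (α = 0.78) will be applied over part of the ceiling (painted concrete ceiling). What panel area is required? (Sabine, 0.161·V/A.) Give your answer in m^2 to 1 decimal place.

Equivalent absorption area: A₁ = 66·0.03 + 91.6·0.26 + 66·0.04 + 10.4·0.04 = 28.852 m^2.
Required A₂ = 0.161·198/0.43 = 74.135 sabins.
Absorption to add: 74.135 − 28.852 = 45.283 sabins.
Net gain per m^2: Δα = 0.78 − 0.03 = 0.75.
Panel area = 45.283 / 0.75 = 60.4 m^2.

60.4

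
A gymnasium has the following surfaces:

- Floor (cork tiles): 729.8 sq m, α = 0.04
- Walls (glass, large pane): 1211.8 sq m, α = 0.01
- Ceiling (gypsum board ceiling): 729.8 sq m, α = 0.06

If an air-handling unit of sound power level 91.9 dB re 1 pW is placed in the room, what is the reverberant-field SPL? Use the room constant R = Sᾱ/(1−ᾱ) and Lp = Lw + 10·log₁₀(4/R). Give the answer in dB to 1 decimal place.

Σ(Sᵢαᵢ) = 729.8·0.04 + 1211.8·0.01 + 729.8·0.06 = 85.098; total area S = 2671.4 sq m.
ᾱ = 85.098/2671.4 = 0.0319; R = Sᾱ/(1−ᾱ) = 85.098/(1−0.0319) = 87.902 sq m.
Lp = Lw + 10 log₁₀(4/R) = 91.9 -13.42 = 78.5 dB.

78.5 dB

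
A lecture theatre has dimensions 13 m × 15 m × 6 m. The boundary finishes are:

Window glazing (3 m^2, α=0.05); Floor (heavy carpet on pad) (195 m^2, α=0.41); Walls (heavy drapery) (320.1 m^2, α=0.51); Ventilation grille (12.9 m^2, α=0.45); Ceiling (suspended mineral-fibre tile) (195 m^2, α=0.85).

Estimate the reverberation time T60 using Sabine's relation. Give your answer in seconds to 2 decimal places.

0.45 sec

Equivalent absorption area: A = 3*0.05 + 195*0.41 + 320.1*0.51 + 12.9*0.45 + 195*0.85 = 414.906 m^2.
Volume V = 13 × 15 × 6 = 1170 m³.
T = 0.161 V/A = 0.161·1170/414.906 = 0.45 s.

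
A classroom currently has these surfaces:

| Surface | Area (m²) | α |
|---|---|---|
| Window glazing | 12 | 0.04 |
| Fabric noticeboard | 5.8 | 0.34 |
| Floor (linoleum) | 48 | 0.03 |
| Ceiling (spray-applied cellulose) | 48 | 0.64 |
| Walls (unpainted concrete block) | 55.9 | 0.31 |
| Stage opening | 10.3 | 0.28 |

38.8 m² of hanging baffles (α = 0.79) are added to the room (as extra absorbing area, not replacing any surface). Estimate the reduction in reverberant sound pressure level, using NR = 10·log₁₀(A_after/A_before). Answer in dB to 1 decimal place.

Summing Sᵢαᵢ: 0.480 + 1.972 + 1.440 + 30.720 + 17.329 + 2.884 → A_before = 54.825 sabins.
Added absorption = 38.8 × 0.79 = 30.652 sabins.
A_after = 54.825 + 30.652 = 85.477 sabins.
Reduction = 10 log₁₀(A_after/A_before) = 10 log₁₀(1.5591) = 1.9 dB.

1.9 dB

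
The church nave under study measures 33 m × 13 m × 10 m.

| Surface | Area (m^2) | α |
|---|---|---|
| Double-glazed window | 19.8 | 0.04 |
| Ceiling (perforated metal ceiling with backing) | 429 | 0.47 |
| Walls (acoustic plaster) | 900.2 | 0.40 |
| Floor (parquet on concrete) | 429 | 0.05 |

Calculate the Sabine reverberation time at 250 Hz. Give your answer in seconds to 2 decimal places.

A = Σ Sᵢαᵢ = 19.8·0.04 + 429·0.47 + 900.2·0.40 + 429·0.05 = 583.952 sabins.
Volume V = 33 × 13 × 10 = 4290 m³.
T = 0.161 V/A = 0.161·4290/583.952 = 1.18 s.

1.18 seconds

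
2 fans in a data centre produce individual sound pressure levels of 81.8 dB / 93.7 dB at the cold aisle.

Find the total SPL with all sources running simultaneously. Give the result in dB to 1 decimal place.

Σ 10^(Lᵢ/10) = 2.496e+09.
Combined level = 10 log₁₀(2.496e+09) = 94.0 dB.

94.0 dB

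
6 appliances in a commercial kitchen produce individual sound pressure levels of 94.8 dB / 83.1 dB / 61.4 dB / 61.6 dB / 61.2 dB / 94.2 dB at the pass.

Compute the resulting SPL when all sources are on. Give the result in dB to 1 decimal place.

Σ 10^(Lᵢ/10) = 5.859e+09.
Combined level = 10 log₁₀(5.859e+09) = 97.7 dB.

97.7 dB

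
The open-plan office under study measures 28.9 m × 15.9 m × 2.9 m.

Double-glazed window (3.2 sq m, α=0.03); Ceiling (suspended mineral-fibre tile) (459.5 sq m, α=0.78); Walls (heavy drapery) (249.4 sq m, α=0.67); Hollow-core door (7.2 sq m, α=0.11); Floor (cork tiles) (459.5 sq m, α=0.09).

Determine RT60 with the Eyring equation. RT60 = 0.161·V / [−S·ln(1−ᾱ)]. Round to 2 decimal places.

S = Σ Sᵢ = 1178.8 sq m.
Absorption A = 3.2·0.03 + 459.5·0.78 + 249.4·0.67 + 7.2·0.11 + 459.5·0.09 = 567.751 sabins.
Mean coefficient ᾱ = A/S = 0.4816.
Eyring denominator: −S ln(1−ᾱ) = 774.481.
V = 28.9 × 15.9 × 2.9 = 1332.579 m³.
RT60 = 0.161 × 1332.579 / 774.481 = 0.28 s.

0.28 s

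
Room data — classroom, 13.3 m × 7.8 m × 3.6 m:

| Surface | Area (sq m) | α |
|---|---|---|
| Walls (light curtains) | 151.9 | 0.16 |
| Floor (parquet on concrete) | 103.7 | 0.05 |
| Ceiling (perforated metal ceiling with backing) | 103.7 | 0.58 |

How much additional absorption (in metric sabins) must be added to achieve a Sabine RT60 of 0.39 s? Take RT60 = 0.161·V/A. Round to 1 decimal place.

64.5 sabins

A₁ = Σ Sᵢαᵢ = 151.9·0.16 + 103.7·0.05 + 103.7·0.58 = 89.635 sabins.
For T = 0.39 s, need A₂ = 0.161·V/T = 0.161·373.464/0.39 = 154.174 sabins.
Additional absorption ΔA = 154.174 − 89.635 = 64.5 sabins.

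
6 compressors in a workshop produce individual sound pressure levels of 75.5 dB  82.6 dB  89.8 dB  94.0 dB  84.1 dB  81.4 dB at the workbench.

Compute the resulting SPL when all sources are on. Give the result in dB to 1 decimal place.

Sum in the linear (power) domain: Σ 10^(Lᵢ/10) = 10^(75.5/10) + 10^(82.6/10) + 10^(89.8/10) + 10^(94.0/10) + 10^(84.1/10) + 10^(81.4/10) = 4.079e+09.
L_total = 10·log₁₀(4.079e+09) = 96.1 dB.

96.1 dB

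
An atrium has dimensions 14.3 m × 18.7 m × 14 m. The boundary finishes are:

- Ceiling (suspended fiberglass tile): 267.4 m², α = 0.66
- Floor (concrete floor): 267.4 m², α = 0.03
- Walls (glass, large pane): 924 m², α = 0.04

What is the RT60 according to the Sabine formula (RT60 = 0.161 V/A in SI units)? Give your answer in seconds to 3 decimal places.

Total absorption A = 267.4×0.66 + 267.4×0.03 + 924×0.04
  = 176.484 + 8.022 + 36.960 = 221.466 m² sabins.
Volume V = 14.3 × 18.7 × 14 = 3743.74 m³.
RT60 = 0.161 · V / A = 0.161 × 3743.74 / 221.466 = 2.722 s.

2.722 seconds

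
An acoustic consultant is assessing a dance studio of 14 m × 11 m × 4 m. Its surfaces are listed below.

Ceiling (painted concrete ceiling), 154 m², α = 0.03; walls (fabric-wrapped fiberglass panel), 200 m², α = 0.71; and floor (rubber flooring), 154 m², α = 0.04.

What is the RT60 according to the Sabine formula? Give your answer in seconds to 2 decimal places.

0.65 seconds

A = Σ Sᵢαᵢ = 154·0.03 + 200·0.71 + 154·0.04 = 152.780 sabins.
V = 14·11·4 = 616 m³.
Sabine: RT60 = 0.161 × 616 / 152.780 = 0.65 s.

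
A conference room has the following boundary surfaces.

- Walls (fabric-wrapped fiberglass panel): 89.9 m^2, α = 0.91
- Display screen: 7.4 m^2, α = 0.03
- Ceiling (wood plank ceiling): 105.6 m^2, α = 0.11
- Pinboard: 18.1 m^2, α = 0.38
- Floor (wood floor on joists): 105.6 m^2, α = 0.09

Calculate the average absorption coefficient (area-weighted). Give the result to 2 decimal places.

0.34

S = Σ Sᵢ = 89.9 + 7.4 + 105.6 + 18.1 + 105.6 = 326.6 m^2.
A = 89.9*0.91 + 7.4*0.03 + 105.6*0.11 + 18.1*0.38 + 105.6*0.09 = 110.029 sabins.
ᾱ = A/S = 0.34.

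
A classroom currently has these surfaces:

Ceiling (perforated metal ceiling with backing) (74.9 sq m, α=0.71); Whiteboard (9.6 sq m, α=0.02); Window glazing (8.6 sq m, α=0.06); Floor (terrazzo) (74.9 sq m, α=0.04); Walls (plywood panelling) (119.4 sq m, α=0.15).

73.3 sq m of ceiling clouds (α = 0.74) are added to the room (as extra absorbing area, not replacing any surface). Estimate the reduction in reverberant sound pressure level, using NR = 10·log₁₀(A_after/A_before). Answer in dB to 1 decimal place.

2.4 dB

A_before = Σ Sᵢαᵢ = 74.9×0.71 + 9.6×0.02 + 8.6×0.06 + 74.9×0.04 + 119.4×0.15 = 74.793 sabins.
Added absorption = 73.3 × 0.74 = 54.242 sabins.
New total A_after = 129.035 sabins.
NR = 10·log₁₀(129.035/74.793) = 2.4 dB.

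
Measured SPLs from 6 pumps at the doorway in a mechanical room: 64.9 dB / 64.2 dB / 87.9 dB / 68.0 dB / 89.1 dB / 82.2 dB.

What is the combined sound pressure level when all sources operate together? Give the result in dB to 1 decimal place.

92.1 dB

Σ 10^(Lᵢ/10) = 1.607e+09.
Combined level = 10 log₁₀(1.607e+09) = 92.1 dB.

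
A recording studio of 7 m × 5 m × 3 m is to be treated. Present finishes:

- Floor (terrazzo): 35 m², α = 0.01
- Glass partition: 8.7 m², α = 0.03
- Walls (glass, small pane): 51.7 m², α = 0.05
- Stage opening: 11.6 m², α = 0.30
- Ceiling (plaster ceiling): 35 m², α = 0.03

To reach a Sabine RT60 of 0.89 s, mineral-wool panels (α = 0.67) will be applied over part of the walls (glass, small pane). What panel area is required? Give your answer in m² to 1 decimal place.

Total absorption A₁ = 35*0.01 + 8.7*0.03 + 51.7*0.05 + 11.6*0.30 + 35*0.03
  = 0.350 + 0.261 + 2.585 + 3.480 + 1.050 = 7.726 m² sabins.
V = 105 m³. Target absorption A₂ = 0.161 × 105 / 0.89 = 18.994 sabins.
Absorption to add: 18.994 − 7.726 = 11.268 sabins.
Net gain per m²: Δα = 0.67 − 0.05 = 0.62.
Area = ΔA/Δα = 11.268/0.62 = 18.2 m².

18.2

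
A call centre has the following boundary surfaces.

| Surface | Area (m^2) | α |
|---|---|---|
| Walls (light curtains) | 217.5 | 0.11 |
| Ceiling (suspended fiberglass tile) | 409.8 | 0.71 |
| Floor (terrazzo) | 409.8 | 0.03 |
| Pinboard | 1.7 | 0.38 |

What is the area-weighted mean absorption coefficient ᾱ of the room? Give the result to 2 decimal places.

Total surface area S = 1038.8 m^2.
A = 217.5×0.11 + 409.8×0.71 + 409.8×0.03 + 1.7×0.38 = 327.823 sabins.
ᾱ = A/S = 0.32.

0.32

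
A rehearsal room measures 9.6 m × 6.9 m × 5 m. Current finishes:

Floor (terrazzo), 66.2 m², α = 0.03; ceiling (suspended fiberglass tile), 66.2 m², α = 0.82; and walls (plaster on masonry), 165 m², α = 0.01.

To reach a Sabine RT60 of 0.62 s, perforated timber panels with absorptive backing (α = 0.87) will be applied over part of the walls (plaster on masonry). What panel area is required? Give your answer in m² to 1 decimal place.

A₁ = Σ Sᵢαᵢ = 66.2*0.03 + 66.2*0.82 + 165*0.01 = 57.920 sabins.
V = 331.2 m³. Target absorption A₂ = 0.161 × 331.2 / 0.62 = 86.005 sabins.
Absorption to add: 86.005 − 57.920 = 28.085 sabins.
Net gain per m²: Δα = 0.87 − 0.01 = 0.86.
Panel area = 28.085 / 0.86 = 32.7 m².

32.7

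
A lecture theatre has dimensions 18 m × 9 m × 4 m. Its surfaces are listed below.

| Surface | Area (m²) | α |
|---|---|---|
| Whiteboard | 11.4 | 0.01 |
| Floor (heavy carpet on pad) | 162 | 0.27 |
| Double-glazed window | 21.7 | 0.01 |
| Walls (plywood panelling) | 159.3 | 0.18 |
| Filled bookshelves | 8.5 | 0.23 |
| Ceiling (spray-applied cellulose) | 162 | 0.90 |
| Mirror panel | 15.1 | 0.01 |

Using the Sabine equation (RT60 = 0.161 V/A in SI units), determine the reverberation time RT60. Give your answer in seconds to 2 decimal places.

0.47 s

Summing Sᵢαᵢ: 0.114 + 43.740 + 0.217 + 28.674 + 1.955 + 145.800 + 0.151 → A = 220.651 sabins.
Room volume: 648 m³.
RT60 = 0.161 · V / A = 0.161 × 648 / 220.651 = 0.47 s.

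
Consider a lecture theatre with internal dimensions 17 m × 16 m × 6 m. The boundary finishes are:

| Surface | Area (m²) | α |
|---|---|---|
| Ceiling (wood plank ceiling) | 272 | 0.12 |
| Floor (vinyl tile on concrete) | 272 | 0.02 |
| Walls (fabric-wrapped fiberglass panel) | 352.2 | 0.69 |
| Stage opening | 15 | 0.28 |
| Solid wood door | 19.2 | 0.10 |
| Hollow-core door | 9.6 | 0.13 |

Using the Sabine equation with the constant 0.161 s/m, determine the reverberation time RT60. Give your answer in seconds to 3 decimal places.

Total absorption A = 272·0.12 + 272·0.02 + 352.2·0.69 + 15·0.28 + 19.2·0.10 + 9.6·0.13
  = 32.640 + 5.440 + 243.018 + 4.200 + 1.920 + 1.248 = 288.466 m² sabins.
Room volume: 1632 m³.
T = 0.161 V/A = 0.161·1632/288.466 = 0.911 s.

0.911 seconds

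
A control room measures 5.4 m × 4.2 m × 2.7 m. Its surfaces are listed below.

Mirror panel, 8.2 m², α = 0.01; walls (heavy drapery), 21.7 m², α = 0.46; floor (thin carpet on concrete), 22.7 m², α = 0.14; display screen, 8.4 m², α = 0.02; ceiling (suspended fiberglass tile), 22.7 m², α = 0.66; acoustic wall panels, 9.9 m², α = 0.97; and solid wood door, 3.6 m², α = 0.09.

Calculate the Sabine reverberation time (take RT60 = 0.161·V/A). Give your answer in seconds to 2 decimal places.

Equivalent absorption area: A = 8.2*0.01 + 21.7*0.46 + 22.7*0.14 + 8.4*0.02 + 22.7*0.66 + 9.9*0.97 + 3.6*0.09 = 38.319 m².
Volume V = 5.4 × 4.2 × 2.7 = 61.236 m³.
Sabine: RT60 = 0.161 × 61.236 / 38.319 = 0.26 s.

0.26 sec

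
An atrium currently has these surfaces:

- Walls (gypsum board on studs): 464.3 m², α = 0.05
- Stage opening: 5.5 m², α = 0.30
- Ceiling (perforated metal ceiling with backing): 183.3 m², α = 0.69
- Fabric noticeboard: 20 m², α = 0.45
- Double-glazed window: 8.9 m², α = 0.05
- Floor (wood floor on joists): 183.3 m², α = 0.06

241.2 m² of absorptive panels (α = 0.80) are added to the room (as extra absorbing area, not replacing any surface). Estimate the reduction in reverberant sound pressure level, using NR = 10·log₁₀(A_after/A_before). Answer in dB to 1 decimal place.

Equivalent absorption area: A_before = 464.3×0.05 + 5.5×0.30 + 183.3×0.69 + 20×0.45 + 8.9×0.05 + 183.3×0.06 = 171.785 m².
Treatment contributes 241.2·0.80 = 192.960 sabins.
A_after = 171.785 + 192.960 = 364.745 sabins.
NR = 10·log₁₀(364.745/171.785) = 3.3 dB.

3.3 dB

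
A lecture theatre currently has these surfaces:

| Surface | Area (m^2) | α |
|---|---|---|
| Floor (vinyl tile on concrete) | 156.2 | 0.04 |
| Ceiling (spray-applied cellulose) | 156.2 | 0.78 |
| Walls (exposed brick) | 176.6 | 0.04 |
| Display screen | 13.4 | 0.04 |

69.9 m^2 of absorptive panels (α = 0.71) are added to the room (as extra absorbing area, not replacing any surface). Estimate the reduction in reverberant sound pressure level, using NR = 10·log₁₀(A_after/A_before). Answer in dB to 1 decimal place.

Equivalent absorption area: A_before = 156.2·0.04 + 156.2·0.78 + 176.6·0.04 + 13.4·0.04 = 135.684 m^2.
Added absorption = 69.9 × 0.71 = 49.629 sabins.
A_after = 135.684 + 49.629 = 185.313 sabins.
Reduction = 10 log₁₀(A_after/A_before) = 10 log₁₀(1.3658) = 1.4 dB.

1.4 dB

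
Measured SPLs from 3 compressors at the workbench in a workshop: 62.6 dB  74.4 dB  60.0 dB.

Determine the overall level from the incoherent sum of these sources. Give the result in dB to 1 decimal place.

Σ 10^(Lᵢ/10) = 3.036e+07.
L_total = 10·log₁₀(3.036e+07) = 74.8 dB.

74.8 dB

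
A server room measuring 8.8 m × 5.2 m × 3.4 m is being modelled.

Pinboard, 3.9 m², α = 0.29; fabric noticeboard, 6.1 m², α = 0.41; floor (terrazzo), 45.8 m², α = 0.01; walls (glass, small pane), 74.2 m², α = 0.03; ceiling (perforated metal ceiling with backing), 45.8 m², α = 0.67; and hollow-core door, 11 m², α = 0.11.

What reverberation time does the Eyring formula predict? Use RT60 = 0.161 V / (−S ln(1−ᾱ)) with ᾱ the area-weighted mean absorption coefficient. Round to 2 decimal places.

0.59 s

Total surface area S = 3.9 + 6.1 + 45.8 + 74.2 + 45.8 + 11 = 186.8 m².
Σ(Sᵢαᵢ) = 3.9×0.29 + 6.1×0.41 + 45.8×0.01 + 74.2×0.03 + 45.8×0.67 + 11×0.11 = 38.212.
ᾱ = 38.212 / 186.8 = 0.2046.
−S·ln(1−ᾱ) = −186.8 × ln(1 − 0.2046) = 42.760.
V = 8.8 × 5.2 × 3.4 = 155.584 m³.
RT60 = 0.161 × 155.584 / 42.760 = 0.59 s.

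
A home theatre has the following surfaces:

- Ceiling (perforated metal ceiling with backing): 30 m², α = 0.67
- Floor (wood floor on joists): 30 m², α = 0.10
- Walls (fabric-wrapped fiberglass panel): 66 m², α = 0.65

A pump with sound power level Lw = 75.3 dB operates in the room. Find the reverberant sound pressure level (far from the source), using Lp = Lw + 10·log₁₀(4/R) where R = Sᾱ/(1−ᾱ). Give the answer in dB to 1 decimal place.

A = 66.000 sabins; S = 126.0 m².
ᾱ = 66.000/126.0 = 0.5238; R = Sᾱ/(1−ᾱ) = 66.000/(1−0.5238) = 138.597 m².
Lp = 75.3 + 10·log₁₀(4/138.597) = 75.3 + (-15.40) = 59.9 dB.

59.9 dB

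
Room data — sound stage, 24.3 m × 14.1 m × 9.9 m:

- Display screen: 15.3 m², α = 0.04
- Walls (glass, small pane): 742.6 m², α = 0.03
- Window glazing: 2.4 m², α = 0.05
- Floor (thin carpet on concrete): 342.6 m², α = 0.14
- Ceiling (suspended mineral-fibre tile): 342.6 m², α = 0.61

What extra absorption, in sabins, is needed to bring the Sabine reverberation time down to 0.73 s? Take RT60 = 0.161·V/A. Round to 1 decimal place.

Equivalent absorption area: A₁ = 15.3*0.04 + 742.6*0.03 + 2.4*0.05 + 342.6*0.14 + 342.6*0.61 = 279.960 m².
For T = 0.73 s, need A₂ = 0.161·V/T = 0.161·3392.037/0.73 = 748.107 sabins.
ΔA = A₂ − A₁ = 748.107 − 279.960 = 468.1 sabins.

468.1 sabins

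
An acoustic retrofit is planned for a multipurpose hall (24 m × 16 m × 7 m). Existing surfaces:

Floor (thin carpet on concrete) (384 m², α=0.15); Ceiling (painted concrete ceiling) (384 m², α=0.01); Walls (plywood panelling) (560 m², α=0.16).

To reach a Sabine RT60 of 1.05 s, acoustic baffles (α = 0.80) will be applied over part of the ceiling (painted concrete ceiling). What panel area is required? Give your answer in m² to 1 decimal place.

Equivalent absorption area: A₁ = 384×0.15 + 384×0.01 + 560×0.16 = 151.040 m².
V = 2688 m³. Target absorption A₂ = 0.161 × 2688 / 1.05 = 412.160 sabins.
ΔA needed = 412.160 − 151.040 = 261.120 sabins.
Each m² of panel replacing the ceiling (painted concrete ceiling) adds (0.80 − 0.01) = 0.79 sabins.
Area = ΔA/Δα = 261.120/0.79 = 330.5 m².

330.5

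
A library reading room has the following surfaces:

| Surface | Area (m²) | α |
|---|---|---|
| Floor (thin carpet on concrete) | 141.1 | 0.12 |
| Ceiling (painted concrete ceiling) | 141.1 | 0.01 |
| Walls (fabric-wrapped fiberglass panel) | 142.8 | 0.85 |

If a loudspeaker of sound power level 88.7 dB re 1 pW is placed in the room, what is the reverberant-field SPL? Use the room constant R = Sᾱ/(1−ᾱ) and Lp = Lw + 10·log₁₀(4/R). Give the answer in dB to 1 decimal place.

A = 139.723 sabins; S = 425.0 m².
ᾱ = 139.723/425.0 = 0.3288; R = Sᾱ/(1−ᾱ) = 139.723/(1−0.3288) = 208.169 m².
Lp = Lw + 10 log₁₀(4/R) = 88.7 -17.16 = 71.5 dB.

71.5 dB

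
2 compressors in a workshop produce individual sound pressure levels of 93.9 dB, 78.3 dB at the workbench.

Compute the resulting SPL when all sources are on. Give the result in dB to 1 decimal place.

94.0 dB

Σ 10^(Lᵢ/10) = 2.522e+09.
Back to dB: 10·log₁₀ Σ = 94.0 dB.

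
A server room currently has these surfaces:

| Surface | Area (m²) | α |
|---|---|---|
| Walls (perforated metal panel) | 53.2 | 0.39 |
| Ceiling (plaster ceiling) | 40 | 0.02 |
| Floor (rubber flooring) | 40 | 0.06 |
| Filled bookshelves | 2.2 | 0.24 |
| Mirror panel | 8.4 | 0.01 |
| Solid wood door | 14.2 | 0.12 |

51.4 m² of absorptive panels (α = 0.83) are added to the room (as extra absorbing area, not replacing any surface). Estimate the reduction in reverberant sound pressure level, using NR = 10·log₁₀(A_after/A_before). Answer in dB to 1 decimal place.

Summing Sᵢαᵢ: 20.748 + 0.800 + 2.400 + 0.528 + 0.084 + 1.704 → A_before = 26.264 sabins.
Added absorption = 51.4 × 0.83 = 42.662 sabins.
A_after = 26.264 + 42.662 = 68.926 sabins.
Reduction = 10 log₁₀(A_after/A_before) = 10 log₁₀(2.6244) = 4.2 dB.

4.2 dB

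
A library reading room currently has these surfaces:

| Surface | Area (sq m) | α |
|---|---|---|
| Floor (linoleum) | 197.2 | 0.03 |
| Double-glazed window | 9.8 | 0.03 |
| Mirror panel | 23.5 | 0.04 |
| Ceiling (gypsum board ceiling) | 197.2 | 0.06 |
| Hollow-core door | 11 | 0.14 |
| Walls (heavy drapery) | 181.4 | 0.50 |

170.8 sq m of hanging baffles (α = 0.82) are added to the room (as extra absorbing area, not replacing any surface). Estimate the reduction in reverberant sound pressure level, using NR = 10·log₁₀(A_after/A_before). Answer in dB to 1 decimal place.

A_before = Σ Sᵢαᵢ = 197.2×0.03 + 9.8×0.03 + 23.5×0.04 + 197.2×0.06 + 11×0.14 + 181.4×0.50 = 111.222 sabins.
Added absorption = 170.8 × 0.82 = 140.056 sabins.
New total A_after = 251.278 sabins.
Reduction = 10 log₁₀(A_after/A_before) = 10 log₁₀(2.2592) = 3.5 dB.

3.5 dB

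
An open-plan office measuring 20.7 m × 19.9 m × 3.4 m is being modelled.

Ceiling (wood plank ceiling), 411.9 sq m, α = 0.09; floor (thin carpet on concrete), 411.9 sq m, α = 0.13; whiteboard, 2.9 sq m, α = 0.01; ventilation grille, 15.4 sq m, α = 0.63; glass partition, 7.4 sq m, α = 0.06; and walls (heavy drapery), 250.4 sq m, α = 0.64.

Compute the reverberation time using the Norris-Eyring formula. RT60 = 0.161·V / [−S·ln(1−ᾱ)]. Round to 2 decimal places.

0.76 seconds

S = Σ Sᵢ = 1099.9 sq m.
Σ(Sᵢαᵢ) = 411.9×0.09 + 411.9×0.13 + 2.9×0.01 + 15.4×0.63 + 7.4×0.06 + 250.4×0.64 = 261.049.
Mean coefficient ᾱ = A/S = 0.2373.
Eyring denominator: −S ln(1−ᾱ) = 297.952.
V = 20.7 × 19.9 × 3.4 = 1400.562 m³.
RT60 = 0.161 × 1400.562 / 297.952 = 0.76 s.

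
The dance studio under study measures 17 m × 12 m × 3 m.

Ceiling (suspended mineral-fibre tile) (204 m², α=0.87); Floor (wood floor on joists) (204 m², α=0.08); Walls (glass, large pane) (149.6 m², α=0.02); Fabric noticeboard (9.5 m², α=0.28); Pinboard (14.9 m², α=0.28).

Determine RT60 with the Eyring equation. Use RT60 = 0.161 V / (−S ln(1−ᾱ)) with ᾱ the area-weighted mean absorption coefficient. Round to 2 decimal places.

Total surface area S = 204 + 204 + 149.6 + 9.5 + 14.9 = 582.0 m².
Σ(Sᵢαᵢ) = 204·0.87 + 204·0.08 + 149.6·0.02 + 9.5·0.28 + 14.9·0.28 = 203.624.
Mean coefficient ᾱ = A/S = 0.3499.
Eyring denominator: −S ln(1−ᾱ) = 250.626.
V = 17 × 12 × 3 = 612 m³.
RT60 = 0.161 × 612 / 250.626 = 0.39 s.

0.39 seconds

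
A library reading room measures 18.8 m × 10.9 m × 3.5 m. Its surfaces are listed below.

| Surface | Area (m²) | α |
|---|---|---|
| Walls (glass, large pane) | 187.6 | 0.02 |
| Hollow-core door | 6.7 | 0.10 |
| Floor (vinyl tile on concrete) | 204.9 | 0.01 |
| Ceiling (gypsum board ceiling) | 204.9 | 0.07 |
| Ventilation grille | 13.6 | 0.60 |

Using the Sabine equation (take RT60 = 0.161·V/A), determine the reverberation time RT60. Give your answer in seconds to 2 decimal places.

A = Σ Sᵢαᵢ = 187.6·0.02 + 6.7·0.10 + 204.9·0.01 + 204.9·0.07 + 13.6·0.60 = 28.974 sabins.
Volume V = 18.8 × 10.9 × 3.5 = 717.22 m³.
RT60 = 0.161 · V / A = 0.161 × 717.22 / 28.974 = 3.99 s.

3.99 sec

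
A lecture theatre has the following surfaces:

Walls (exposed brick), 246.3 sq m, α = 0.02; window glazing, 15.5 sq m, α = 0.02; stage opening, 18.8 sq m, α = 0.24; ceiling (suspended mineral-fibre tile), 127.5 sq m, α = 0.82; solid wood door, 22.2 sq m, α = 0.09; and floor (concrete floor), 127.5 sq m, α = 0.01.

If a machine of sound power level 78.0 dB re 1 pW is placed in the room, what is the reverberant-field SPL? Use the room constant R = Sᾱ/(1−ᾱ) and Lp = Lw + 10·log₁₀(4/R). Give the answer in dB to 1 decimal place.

A = 117.571 sabins; S = 557.8 sq m.
ᾱ = 117.571/557.8 = 0.2108; R = Sᾱ/(1−ᾱ) = 117.571/(1−0.2108) = 148.975 sq m.
Lp = 78.0 + 10·log₁₀(4/148.975) = 78.0 + (-15.71) = 62.3 dB.

62.3 dB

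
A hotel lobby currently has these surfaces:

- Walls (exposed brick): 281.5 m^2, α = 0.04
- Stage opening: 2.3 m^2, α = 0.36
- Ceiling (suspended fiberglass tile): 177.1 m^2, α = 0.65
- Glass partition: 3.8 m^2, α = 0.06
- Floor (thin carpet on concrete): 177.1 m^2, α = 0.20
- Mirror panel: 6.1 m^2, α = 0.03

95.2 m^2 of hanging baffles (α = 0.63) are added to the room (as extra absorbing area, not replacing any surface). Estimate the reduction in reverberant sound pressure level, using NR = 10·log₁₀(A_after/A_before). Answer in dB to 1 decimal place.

1.4 dB

Equivalent absorption area: A_before = 281.5×0.04 + 2.3×0.36 + 177.1×0.65 + 3.8×0.06 + 177.1×0.20 + 6.1×0.03 = 163.034 m^2.
Treatment contributes 95.2·0.63 = 59.976 sabins.
New total A_after = 223.010 sabins.
NR = 10·log₁₀(223.010/163.034) = 1.4 dB.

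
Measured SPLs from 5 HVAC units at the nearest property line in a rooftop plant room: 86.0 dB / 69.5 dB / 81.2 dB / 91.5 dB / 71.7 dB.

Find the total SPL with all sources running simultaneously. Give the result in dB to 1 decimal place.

92.9 dB

Converting to relative power and adding: 10^(86.0/10) + 10^(69.5/10) + 10^(81.2/10) + 10^(91.5/10) + 10^(71.7/10) = 1.966e+09.
L_total = 10·log₁₀(1.966e+09) = 92.9 dB.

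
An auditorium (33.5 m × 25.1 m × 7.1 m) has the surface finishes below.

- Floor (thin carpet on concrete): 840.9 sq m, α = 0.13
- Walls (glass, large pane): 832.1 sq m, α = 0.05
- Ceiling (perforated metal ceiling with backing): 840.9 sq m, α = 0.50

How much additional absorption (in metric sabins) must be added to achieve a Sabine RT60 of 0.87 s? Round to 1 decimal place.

533.4 sabins

Total absorption A₁ = 840.9*0.13 + 832.1*0.05 + 840.9*0.50
  = 109.317 + 41.605 + 420.450 = 571.372 sq m sabins.
V = 5970.035 m³. Required absorption A₂ = 0.161 × 5970.035 / 0.87 = 1104.800 sabins.
ΔA = A₂ − A₁ = 1104.800 − 571.372 = 533.4 sabins.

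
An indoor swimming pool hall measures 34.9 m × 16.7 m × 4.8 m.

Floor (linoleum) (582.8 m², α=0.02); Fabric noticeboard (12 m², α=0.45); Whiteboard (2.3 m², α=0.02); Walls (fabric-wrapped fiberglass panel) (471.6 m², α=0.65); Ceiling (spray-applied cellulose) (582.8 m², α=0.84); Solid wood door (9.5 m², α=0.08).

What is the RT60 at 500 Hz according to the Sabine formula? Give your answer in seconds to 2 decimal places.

A = Σ Sᵢαᵢ = 582.8·0.02 + 12·0.45 + 2.3·0.02 + 471.6·0.65 + 582.8·0.84 + 9.5·0.08 = 813.954 sabins.
Volume V = 34.9 × 16.7 × 4.8 = 2797.584 m³.
Sabine: RT60 = 0.161 × 2797.584 / 813.954 = 0.55 s.

0.55 sec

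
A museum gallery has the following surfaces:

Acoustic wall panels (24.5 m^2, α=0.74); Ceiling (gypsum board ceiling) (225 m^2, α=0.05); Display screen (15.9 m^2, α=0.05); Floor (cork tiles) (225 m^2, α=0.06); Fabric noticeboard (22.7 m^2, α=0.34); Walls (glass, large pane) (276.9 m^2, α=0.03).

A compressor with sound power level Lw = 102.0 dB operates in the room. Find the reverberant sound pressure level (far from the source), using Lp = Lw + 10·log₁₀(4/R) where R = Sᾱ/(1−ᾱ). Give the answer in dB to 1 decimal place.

89.9 dB

Σ(Sᵢαᵢ) = 24.5·0.74 + 225·0.05 + 15.9·0.05 + 225·0.06 + 22.7·0.34 + 276.9·0.03 = 59.700; total area S = 790.0 m^2.
ᾱ = 59.700/790.0 = 0.0756; R = Sᾱ/(1−ᾱ) = 59.700/(1−0.0756) = 64.582 m^2.
Lp = 102.0 + 10·log₁₀(4/64.582) = 102.0 + (-12.08) = 89.9 dB.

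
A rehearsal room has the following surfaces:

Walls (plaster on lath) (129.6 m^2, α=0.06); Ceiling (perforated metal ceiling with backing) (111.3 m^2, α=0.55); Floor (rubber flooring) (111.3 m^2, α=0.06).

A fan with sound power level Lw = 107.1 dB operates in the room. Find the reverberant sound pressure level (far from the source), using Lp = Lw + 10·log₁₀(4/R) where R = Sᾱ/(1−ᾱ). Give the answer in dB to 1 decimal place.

93.3 dB

A = 75.669 sabins; S = 352.2 m^2.
ᾱ = 75.669/352.2 = 0.2148; R = Sᾱ/(1−ᾱ) = 75.669/(1−0.2148) = 96.369 m^2.
Lp = 107.1 + 10·log₁₀(4/96.369) = 107.1 + (-13.82) = 93.3 dB.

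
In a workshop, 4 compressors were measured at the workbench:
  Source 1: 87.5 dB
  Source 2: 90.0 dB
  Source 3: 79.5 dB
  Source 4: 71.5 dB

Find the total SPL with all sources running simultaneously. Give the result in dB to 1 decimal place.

Σ 10^(Lᵢ/10) = 1.666e+09.
Combined level = 10 log₁₀(1.666e+09) = 92.2 dB.

92.2 dB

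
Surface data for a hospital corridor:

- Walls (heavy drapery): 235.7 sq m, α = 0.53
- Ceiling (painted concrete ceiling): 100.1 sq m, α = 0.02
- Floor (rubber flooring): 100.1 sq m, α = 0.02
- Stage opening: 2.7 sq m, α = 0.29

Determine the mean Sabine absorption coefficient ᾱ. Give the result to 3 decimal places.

0.296

Total surface area S = 438.6 sq m.
Weighted sum Σ Sα = 129.708.
ᾱ = A/S = 0.296.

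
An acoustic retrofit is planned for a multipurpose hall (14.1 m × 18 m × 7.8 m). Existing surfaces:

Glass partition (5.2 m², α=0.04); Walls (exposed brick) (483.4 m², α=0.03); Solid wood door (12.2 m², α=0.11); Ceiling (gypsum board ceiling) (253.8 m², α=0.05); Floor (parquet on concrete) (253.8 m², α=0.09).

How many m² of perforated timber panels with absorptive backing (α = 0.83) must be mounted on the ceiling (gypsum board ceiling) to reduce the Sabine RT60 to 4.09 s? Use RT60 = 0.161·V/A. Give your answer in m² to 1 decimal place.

33.8

Equivalent absorption area: A₁ = 5.2*0.04 + 483.4*0.03 + 12.2*0.11 + 253.8*0.05 + 253.8*0.09 = 51.584 m².
V = 1979.64 m³. Target absorption A₂ = 0.161 × 1979.64 / 4.09 = 77.927 sabins.
ΔA needed = 77.927 − 51.584 = 26.343 sabins.
Each m² of panel replacing the ceiling (gypsum board ceiling) adds (0.83 − 0.05) = 0.78 sabins.
Panel area = 26.343 / 0.78 = 33.8 m².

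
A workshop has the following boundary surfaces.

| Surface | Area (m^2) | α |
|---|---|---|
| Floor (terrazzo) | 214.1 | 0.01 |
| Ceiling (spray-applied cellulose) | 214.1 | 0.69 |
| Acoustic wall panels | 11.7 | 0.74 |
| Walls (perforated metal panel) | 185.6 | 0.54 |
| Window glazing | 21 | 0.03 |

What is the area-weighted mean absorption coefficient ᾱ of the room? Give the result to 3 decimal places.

Total surface area S = 646.5 m^2.
A = 214.1×0.01 + 214.1×0.69 + 11.7×0.74 + 185.6×0.54 + 21×0.03 = 259.382 sabins.
ᾱ = A/S = 0.401.

0.401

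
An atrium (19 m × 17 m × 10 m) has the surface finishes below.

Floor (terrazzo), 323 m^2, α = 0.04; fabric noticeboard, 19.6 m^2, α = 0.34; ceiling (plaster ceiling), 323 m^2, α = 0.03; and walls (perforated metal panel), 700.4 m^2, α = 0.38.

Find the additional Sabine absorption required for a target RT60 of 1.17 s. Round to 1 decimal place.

Summing Sᵢαᵢ: 12.920 + 6.664 + 9.690 + 266.152 → A₁ = 295.426 sabins.
For T = 1.17 s, need A₂ = 0.161·V/T = 0.161·3230/1.17 = 444.470 sabins.
Additional absorption ΔA = 444.470 − 295.426 = 149.0 sabins.

149.0 sabins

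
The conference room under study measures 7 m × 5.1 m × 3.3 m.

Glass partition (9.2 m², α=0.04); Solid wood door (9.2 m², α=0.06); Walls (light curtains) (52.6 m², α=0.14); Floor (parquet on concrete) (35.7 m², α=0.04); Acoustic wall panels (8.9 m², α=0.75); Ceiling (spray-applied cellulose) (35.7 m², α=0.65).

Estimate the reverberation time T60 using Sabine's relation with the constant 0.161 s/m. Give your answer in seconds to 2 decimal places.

A = Σ Sᵢαᵢ = 9.2×0.04 + 9.2×0.06 + 52.6×0.14 + 35.7×0.04 + 8.9×0.75 + 35.7×0.65 = 39.592 sabins.
V = 7·5.1·3.3 = 117.81 m³.
RT60 = 0.161 · V / A = 0.161 × 117.81 / 39.592 = 0.48 s.

0.48 sec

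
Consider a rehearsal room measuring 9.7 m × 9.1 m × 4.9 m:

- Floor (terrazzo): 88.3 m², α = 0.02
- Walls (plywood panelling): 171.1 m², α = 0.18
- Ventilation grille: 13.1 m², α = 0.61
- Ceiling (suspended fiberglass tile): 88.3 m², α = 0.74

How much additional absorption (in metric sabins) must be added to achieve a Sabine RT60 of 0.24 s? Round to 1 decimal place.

Total absorption A₁ = 88.3×0.02 + 171.1×0.18 + 13.1×0.61 + 88.3×0.74
  = 1.766 + 30.798 + 7.991 + 65.342 = 105.897 m² sabins.
For T = 0.24 s, need A₂ = 0.161·V/T = 0.161·432.523/0.24 = 290.151 sabins.
ΔA = A₂ − A₁ = 290.151 − 105.897 = 184.3 sabins.

184.3 sabins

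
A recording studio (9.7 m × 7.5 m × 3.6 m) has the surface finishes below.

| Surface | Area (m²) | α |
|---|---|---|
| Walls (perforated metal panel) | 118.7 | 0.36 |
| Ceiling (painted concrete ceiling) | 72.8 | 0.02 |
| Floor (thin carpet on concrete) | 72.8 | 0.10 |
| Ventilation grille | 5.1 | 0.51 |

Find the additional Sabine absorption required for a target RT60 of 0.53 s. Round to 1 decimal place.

25.5 sabins

Summing Sᵢαᵢ: 42.732 + 1.456 + 7.280 + 2.601 → A₁ = 54.069 sabins.
For T = 0.53 s, need A₂ = 0.161·V/T = 0.161·261.9/0.53 = 79.558 sabins.
Shortfall: 79.558 − 54.069 = 25.5 sabins.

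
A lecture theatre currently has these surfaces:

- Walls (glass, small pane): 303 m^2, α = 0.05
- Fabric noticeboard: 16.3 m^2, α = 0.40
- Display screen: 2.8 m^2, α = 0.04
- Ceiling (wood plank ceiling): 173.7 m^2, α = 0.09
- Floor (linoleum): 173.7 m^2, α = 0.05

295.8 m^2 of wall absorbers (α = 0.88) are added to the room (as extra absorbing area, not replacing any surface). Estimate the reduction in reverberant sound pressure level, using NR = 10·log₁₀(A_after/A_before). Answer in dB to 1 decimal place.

Equivalent absorption area: A_before = 303×0.05 + 16.3×0.40 + 2.8×0.04 + 173.7×0.09 + 173.7×0.05 = 46.100 m^2.
Treatment contributes 295.8·0.88 = 260.304 sabins.
New total A_after = 306.404 sabins.
NR = 10·log₁₀(306.404/46.100) = 8.2 dB.

8.2 dB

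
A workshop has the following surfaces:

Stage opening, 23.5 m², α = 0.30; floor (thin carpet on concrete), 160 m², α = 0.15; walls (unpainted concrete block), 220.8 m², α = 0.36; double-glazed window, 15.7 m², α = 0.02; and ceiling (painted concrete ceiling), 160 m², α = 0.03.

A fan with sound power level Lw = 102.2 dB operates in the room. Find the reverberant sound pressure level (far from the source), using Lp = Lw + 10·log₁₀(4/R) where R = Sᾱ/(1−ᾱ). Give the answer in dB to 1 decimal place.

Σ(Sᵢαᵢ) = 23.5·0.30 + 160·0.15 + 220.8·0.36 + 15.7·0.02 + 160·0.03 = 115.652; total area S = 580.0 m².
ᾱ = 0.1994, so room constant R = A/(1−ᾱ) = 144.457 m².
Lp = Lw + 10 log₁₀(4/R) = 102.2 -15.58 = 86.6 dB.

86.6 dB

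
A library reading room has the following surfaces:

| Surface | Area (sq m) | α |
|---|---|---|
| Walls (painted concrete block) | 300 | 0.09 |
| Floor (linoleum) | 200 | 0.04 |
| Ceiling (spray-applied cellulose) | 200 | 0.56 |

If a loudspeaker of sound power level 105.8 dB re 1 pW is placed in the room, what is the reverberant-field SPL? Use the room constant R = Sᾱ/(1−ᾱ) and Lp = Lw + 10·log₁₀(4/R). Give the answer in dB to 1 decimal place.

A = 147.000 sabins; S = 700.0 sq m.
ᾱ = 147.000/700.0 = 0.2100; R = Sᾱ/(1−ᾱ) = 147.000/(1−0.2100) = 186.076 sq m.
Lp = Lw + 10 log₁₀(4/R) = 105.8 -16.68 = 89.1 dB.

89.1 dB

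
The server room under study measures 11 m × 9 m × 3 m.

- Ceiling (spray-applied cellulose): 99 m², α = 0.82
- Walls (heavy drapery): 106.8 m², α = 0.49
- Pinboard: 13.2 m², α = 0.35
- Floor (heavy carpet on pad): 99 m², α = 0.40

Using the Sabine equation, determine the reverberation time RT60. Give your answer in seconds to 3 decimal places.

0.269 s

Summing Sᵢαᵢ: 81.180 + 52.332 + 4.620 + 39.600 → A = 177.732 sabins.
Volume V = 11 × 9 × 3 = 297 m³.
RT60 = 0.161 · V / A = 0.161 × 297 / 177.732 = 0.269 s.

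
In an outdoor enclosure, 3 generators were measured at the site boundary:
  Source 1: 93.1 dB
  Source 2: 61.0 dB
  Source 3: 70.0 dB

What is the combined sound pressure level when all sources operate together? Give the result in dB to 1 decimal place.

93.1 dB

Σ 10^(Lᵢ/10) = 2.053e+09.
Back to dB: 10·log₁₀ Σ = 93.1 dB.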